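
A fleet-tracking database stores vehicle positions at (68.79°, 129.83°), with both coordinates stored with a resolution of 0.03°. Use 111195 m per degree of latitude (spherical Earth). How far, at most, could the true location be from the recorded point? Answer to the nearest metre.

1774 metres

With a 0.03° grid the true value lies within half a step, ±0.03°/2 = ±0.015°, of the stored one.
North–south component: 0.015° × 111195 = 1667.92 m.
Longitude error → 0.015 × 111195 × cos 68.79° = 0.015 × 111195 × 0.3618 ≈ 603.434 m.
The two errors are perpendicular, so the maximum displacement is √(1667.92² + 603.434²) ≈ 1773.73 m.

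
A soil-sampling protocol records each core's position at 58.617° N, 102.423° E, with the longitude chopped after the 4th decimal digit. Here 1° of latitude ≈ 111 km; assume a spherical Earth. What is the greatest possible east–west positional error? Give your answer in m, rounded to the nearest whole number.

6 m

Truncating at 4 decimal places can drop up to a full unit in the last place, so the longitude may be off by as much as 0.0001°.
At latitude 58.617° a degree of longitude spans 111000 m × cos 58.617° = 111000 × 0.5208 ≈ 57804 m.
East–west error: 0.0001° × 57804 m/° ≈ 5.7804 m.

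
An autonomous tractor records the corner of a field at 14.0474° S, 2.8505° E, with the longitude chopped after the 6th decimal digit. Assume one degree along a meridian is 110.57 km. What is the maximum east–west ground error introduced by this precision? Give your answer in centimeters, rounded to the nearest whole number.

Truncating at 6 decimal places can drop up to a full unit in the last place, so the longitude may be off by as much as 1e-06°.
One degree of longitude at 14.0474° is 110570 × cos 14.0474° ≈ 110570 × 0.9701 = 107263 m.
Maximum E–W displacement: 1e-06 × 107263 = 0.107263 m.
That is 0.107263 m = 10.726 cm.

11 centimeters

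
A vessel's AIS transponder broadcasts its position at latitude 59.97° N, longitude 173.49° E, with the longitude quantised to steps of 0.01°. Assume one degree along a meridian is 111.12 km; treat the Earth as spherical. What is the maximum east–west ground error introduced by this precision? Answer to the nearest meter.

278 meters

With a 0.01° grid the true value lies within half a step, ±0.01°/2 = ±0.005°, of the stored one.
At latitude 59.97° a degree of longitude spans 111120 m × cos 59.97° = 111120 × 0.5005 ≈ 55610.4 m.
Maximum E–W displacement: 0.005 × 55610.4 = 278.052 m.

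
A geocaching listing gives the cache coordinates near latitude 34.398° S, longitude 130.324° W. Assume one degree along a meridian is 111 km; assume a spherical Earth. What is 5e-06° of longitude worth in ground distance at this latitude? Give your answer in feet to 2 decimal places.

1.50 feet

5e-06° of longitude at 34.398° is 5e-06 × 111000 × cos 34.398° ≈ 5e-06 × 91589.8 = 0.457949 m.
In feet: 0.457949 m ÷ 0.3048 ≈ 1.5025 ft.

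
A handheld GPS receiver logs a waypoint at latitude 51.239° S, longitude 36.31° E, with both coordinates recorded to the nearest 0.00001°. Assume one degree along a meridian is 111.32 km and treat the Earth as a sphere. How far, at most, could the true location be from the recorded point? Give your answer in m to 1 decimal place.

0.7 m

Rounding to 5 decimal places leaves each coordinate within ±5e-06° of the true value.
Latitude error → 5e-06 × 111320 = 0.5566 m along the meridian.
E–W at 51.239°: 5e-06° × 111320 × cos 51.239° = 5e-06 × 111320 × 0.6261 ≈ 0.348472 m.
Worst case both components are at the extreme and orthogonal: √(0.5566² + 0.348472²) ≈ 0.656686 m.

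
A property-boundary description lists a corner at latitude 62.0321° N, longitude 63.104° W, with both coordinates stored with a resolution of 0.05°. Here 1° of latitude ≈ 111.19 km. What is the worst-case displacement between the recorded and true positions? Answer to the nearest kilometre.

3 kilometres

With a 0.05° grid the true value lies within half a step, ±0.05°/2 = ±0.025°, of the stored one.
N–S: 0.025° × 111190 m/° = 2779.75 m.
E–W at 62.0321°: 0.025° × 111190 × cos 62.0321° = 0.025 × 111190 × 0.4690 ≈ 1303.64 m.
Combining orthogonally: (2779.75² + 1303.64²)^½ ≈ 3070.26 m.
That is 3070.26 m = 3.0703 km.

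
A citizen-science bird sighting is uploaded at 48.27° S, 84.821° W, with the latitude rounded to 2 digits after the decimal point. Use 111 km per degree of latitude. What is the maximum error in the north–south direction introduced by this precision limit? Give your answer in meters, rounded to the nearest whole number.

Rounding to 2 decimal places leaves the latitude within ±0.005° of the true value.
North–south distance: 0.005° × 111000 m/° = 555 m.

555 meters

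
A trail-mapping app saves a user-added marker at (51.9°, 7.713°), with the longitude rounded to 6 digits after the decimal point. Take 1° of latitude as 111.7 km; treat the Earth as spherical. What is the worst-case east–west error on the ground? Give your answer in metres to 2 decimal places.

Rounding to 6 decimal places leaves the longitude within ±5e-07° of the true value.
One degree of longitude at 51.9° is 111700 × cos 51.9° ≈ 111700 × 0.6170 = 68922.9 m.
Maximum E–W displacement: 5e-07 × 68922.9 = 0.0344615 m.

0.03 metres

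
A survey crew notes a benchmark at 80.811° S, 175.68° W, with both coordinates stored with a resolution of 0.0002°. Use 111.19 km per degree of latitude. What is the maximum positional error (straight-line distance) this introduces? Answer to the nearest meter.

With a 0.0002° grid the true value lies within half a step, ±0.0002°/2 = ±0.0001°, of the stored one.
North–south component: 0.0001° × 111190 = 11.119 m.
Longitude error → 0.0001 × 111190 × cos 80.811° = 0.0001 × 111190 × 0.1597 ≈ 1.77561 m.
Combining orthogonally: (11.119² + 1.77561²)^½ ≈ 11.2599 m.

11 meters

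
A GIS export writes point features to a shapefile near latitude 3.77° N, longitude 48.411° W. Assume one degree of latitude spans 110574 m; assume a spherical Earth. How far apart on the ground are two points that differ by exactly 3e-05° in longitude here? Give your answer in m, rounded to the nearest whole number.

3 m

One degree of longitude here spans 110574 × cos 3.77° = 110574 × 0.9978 ≈ 110335 m; 3e-05° of that is 3.31004 m.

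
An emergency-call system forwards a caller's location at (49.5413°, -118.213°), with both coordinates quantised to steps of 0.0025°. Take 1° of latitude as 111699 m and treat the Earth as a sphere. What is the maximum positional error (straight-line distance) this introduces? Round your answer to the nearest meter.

With a 0.0025° grid the true value lies within half a step, ±0.0025°/2 = ±0.00125°, of the stored one.
North–south component: 0.00125° × 111699 = 139.624 m.
E–W at 49.5413°: 0.00125° × 111699 × cos 49.5413° = 0.00125 × 111699 × 0.6489 ≈ 90.6018 m.
Worst case both components are at the extreme and orthogonal: √(139.624² + 90.6018²) ≈ 166.444 m.

166 meters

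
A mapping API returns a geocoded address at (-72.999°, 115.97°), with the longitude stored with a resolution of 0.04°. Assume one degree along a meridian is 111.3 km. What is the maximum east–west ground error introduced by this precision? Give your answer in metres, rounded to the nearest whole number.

With a 0.04° grid the true value lies within half a step, ±0.04°/2 = ±0.02°, of the stored one.
Parallels shrink by cos φ, so at 72.999° a degree of longitude is 111300 × 0.2924 ≈ 32542.8 m.
Maximum E–W displacement: 0.02 × 32542.8 = 650.857 m.

651 metres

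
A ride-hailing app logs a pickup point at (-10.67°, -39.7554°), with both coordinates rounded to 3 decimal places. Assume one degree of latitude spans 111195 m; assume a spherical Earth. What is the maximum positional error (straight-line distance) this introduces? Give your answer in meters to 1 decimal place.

77.9 meters

Rounding to 3 decimal places leaves each coordinate within ±0.0005° of the true value.
North–south component: 0.0005° × 111195 = 55.5975 m.
E–W at 10.67°: 0.0005° × 111195 × cos 10.67° = 0.0005 × 111195 × 0.9827 ≈ 54.6362 m.
Worst case both components are at the extreme and orthogonal: √(55.5975² + 54.6362²) ≈ 77.95 m.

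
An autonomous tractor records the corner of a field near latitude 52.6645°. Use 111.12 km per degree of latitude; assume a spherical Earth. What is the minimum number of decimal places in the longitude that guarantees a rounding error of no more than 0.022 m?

7 decimal places

At 52.6645° one degree of longitude covers 111120 × cos 52.6645° ≈ 111120 × 0.6065 ≈ 67392.2 m.
With N decimal places the half-ulp bound is 0.5·10⁻ᴺ°, or 0.5·10⁻ᴺ × 67392.2 m on the ground.
Setting 33696.1 × 10⁻ᴺ ≤ 0.022 gives 10ᴺ ≥ 1.532e+06, i.e. N ≥ 6.19.
So 7 decimal places suffice (0.00337 m); 6 would allow up to 0.0337 m.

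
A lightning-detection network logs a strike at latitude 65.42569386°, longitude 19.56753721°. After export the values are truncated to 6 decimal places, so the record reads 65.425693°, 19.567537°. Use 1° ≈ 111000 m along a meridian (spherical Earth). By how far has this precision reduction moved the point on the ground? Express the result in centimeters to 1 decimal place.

The latitude changed by +0.00000086° and the longitude by +0.00000021°.
N–S: 0.00000086° × 111000 m/° = 0.09546 m.
East–west at this latitude: 0.00000021° × 111000 × cos 65.4257° ≈ 0.00000021 × 46161.9 = 0.009694 m.
Combined displacement = (0.09546² + 0.009694²)^½ ≈ 0.095951 m.
That is 0.095951 m = 9.5951 cm.

9.6 centimeters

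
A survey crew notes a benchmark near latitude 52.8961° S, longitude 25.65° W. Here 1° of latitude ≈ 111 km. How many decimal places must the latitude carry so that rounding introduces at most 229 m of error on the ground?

3 decimal places

One degree of latitude covers 111000 m.
Rounding to N decimal places gives at most 0.5 × 10⁻ᴺ degrees of error, i.e. 0.5 × 10⁻ᴺ × 111000 m.
Setting 55500 × 10⁻ᴺ ≤ 229 gives 10ᴺ ≥ 242.4, i.e. N ≥ 2.38.
So 3 decimal places suffice (55.5 m); 2 would allow up to 555 m.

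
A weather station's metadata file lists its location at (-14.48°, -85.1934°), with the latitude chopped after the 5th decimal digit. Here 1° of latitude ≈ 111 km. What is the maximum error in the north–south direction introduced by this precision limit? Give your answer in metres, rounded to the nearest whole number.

1 metres

Truncating at 5 decimal places can drop up to a full unit in the last place, so the latitude may be off by as much as 1e-05°.
Along the meridian that is 1e-05° × 111000 m/° = 1.11 m.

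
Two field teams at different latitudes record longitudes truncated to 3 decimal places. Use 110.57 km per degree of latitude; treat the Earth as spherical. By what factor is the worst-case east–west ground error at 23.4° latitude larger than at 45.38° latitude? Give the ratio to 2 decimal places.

1.31

Truncating at 3 decimal places can drop up to a full unit in the last place, so the longitude may be off by as much as 0.001°.
Error at 23.4° = 0.001° × 110570 × cos 23.4° ≈ 110.57 × 0.9178 = 101.48 m.
Error at 45.38° = 0.001° × 110570 × cos 45.38° ≈ 110.57 × 0.7024 = 77.665 m.
The ratio reduces to cos 23.4° / cos 45.38° = 0.9178/0.7024 ≈ 1.3066.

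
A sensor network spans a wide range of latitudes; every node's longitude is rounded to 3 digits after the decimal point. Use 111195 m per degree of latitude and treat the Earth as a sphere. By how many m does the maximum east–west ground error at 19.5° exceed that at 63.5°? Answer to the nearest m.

Rounding to 3 decimal places leaves the longitude within ±0.0005° of the true value.
Error at 19.5° = 0.0005° × 111195 × cos 19.5° ≈ 55.598 × 0.9426 = 52.409 m.
Error at 63.5° = 0.0005° × 111195 × cos 63.5° ≈ 55.598 × 0.4462 = 24.807 m.
Difference: 52.409 − 24.807 = 27.601 m.

28 m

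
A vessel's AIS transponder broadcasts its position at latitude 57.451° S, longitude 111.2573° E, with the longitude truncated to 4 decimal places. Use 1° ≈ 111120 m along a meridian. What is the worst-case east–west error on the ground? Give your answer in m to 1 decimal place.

6.0 m

Truncating at 4 decimal places can drop up to a full unit in the last place, so the longitude may be off by as much as 0.0001°.
Parallels shrink by cos φ, so at 57.451° a degree of longitude is 111120 × 0.5380 ≈ 59784.9 m.
East–west error: 0.0001° × 59784.9 m/° ≈ 5.97849 m.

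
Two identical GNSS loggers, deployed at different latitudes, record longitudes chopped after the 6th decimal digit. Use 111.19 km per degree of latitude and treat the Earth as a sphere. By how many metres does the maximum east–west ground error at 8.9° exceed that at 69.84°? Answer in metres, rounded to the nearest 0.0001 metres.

Truncating at 6 decimal places can drop up to a full unit in the last place, so the longitude may be off by as much as 1e-06°.
Error at 8.9° = 1e-06° × 111190 × cos 8.9° ≈ 0.11119 × 0.9880 = 0.10985 m.
Error at 69.84° = 1e-06° × 111190 × cos 69.84° ≈ 0.11119 × 0.3446 = 0.038321 m.
Difference: 0.10985 − 0.038321 = 0.07153 m.

0.0715 metres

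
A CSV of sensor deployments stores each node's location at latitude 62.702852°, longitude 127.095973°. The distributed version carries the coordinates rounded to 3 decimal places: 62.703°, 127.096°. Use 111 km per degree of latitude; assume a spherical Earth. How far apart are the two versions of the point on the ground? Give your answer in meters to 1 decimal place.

16.5 meters

The latitude changed by -0.000148° and the longitude by -0.000027°.
North–south shift: -0.000148 × 111000 = -16.428 m.
East–west at this latitude: -0.000027° × 111000 × cos 62.703° ≈ -0.000027 × 50904.9 = -1.37443 m.
Hypotenuse of the two orthogonal shifts: √(16.428² + 1.37443²) = 16.4854 m.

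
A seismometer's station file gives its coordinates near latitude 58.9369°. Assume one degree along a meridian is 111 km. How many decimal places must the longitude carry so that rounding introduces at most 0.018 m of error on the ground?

At 58.9369° one degree of longitude covers 111000 × cos 58.9369° ≈ 111000 × 0.5160 ≈ 57274 m.
Rounding to N decimal places gives at most 0.5 × 10⁻ᴺ degrees of error, i.e. 0.5 × 10⁻ᴺ × 57274 m.
Setting 28637 × 10⁻ᴺ ≤ 0.018 gives 10ᴺ ≥ 1.591e+06, i.e. N ≥ 6.20.
N = 6 would give 0.0286 m (too coarse); N = 7 gives 0.00286 m ≤ 0.018 m.

7 decimal places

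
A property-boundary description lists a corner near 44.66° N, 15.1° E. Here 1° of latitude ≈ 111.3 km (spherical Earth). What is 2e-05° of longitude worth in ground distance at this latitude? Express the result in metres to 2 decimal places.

1.58 metres

2e-05° of longitude at 44.66° is 2e-05 × 111300 × cos 44.66° ≈ 2e-05 × 79166.6 = 1.58333 m.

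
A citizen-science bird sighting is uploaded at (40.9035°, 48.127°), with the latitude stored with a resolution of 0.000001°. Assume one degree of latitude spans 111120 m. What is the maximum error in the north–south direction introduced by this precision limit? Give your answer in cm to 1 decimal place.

With a 0.000001° grid the true value lies within half a step, ±0.000001°/2 = ±5e-07°, of the stored one.
North–south distance: 5e-07° × 111120 m/° = 0.05556 m.
That is 0.05556 m = 5.556 cm.

5.6 cm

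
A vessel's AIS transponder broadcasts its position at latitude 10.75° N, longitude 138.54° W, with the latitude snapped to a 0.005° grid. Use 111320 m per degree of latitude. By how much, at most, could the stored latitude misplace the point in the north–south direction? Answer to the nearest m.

With a 0.005° grid the true value lies within half a step, ±0.005°/2 = ±0.0025°, of the stored one.
North–south distance: 0.0025° × 111320 m/° = 278.3 m.

278 m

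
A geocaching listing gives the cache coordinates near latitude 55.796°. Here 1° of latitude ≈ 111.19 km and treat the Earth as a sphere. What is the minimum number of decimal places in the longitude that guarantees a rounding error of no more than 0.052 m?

At 55.796° one degree of longitude covers 111190 × cos 55.796° ≈ 111190 × 0.5621 ≈ 62504.5 m.
With N decimal places the half-ulp bound is 0.5·10⁻ᴺ°, or 0.5·10⁻ᴺ × 62504.5 m on the ground.
Need 0.5 × 62504.5 × 10⁻ᴺ ≤ 0.052 → 10⁻ᴺ ≤ 1.664e-06, so N ≥ 5.78.
So 6 decimal places suffice (0.0313 m); 5 would allow up to 0.313 m.

6 decimal places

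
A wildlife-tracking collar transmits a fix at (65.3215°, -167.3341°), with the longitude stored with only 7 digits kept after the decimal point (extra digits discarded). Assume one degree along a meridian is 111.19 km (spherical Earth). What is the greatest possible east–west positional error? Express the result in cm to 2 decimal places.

Truncating at 7 decimal places can drop up to a full unit in the last place, so the longitude may be off by as much as 1e-07°.
At latitude 65.3215° a degree of longitude spans 111190 m × cos 65.3215° = 111190 × 0.4175 ≈ 46424.7 m.
Maximum E–W displacement: 1e-07 × 46424.7 = 0.00464247 m.
That is 0.00464247 m = 0.46425 cm.

0.46 cm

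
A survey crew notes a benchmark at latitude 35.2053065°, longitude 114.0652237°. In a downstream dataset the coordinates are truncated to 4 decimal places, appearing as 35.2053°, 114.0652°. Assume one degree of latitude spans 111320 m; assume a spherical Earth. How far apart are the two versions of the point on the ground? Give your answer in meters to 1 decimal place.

The latitude changed by +0.0000065° and the longitude by +0.0000237°.
North–south shift: 0.0000065 × 111320 = 0.72358 m.
E–W at 35.2053°: 0.0000237° × 111320 × cos 35.2053° = 0.0000237 × 111320 × 0.8171 ≈ 2.15572 m.
Distance: √(0.72358² + 2.15572²) ≈ 2.27392 m.

2.3 meters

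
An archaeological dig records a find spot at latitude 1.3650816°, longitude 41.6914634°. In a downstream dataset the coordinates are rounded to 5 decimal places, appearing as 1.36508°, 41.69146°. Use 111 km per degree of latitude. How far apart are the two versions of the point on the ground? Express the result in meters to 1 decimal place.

Δlat = 1.3650816 − 1.36508 = +0.0000016°; Δlon = 41.6914634 − 41.69146 = +0.0000034°.
North–south shift: 0.0000016 × 111000 = 0.1776 m.
East–west at this latitude: 0.0000034° × 111000 × cos 1.36508° ≈ 0.0000034 × 110968 = 0.377293 m.
Hypotenuse of the two orthogonal shifts: √(0.1776² + 0.377293²) = 0.417003 m.

0.4 meters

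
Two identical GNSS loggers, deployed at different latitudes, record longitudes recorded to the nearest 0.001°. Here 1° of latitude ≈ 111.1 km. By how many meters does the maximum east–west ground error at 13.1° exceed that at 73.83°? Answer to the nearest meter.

Rounding to 3 decimal places leaves the longitude within ±0.0005° of the true value.
Error at 13.1° = 0.0005° × 111100 × cos 13.1° ≈ 55.55 × 0.9740 = 54.104 m.
Error at 73.83° = 0.0005° × 111100 × cos 73.83° ≈ 55.55 × 0.2785 = 15.47 m.
Difference: 54.104 − 15.47 = 38.634 m.

39 meters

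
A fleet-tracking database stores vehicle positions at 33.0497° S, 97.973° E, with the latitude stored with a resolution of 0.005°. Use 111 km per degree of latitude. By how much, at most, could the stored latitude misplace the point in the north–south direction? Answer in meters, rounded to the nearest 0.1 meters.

277.5 meters

With a 0.005° grid the true value lies within half a step, ±0.005°/2 = ±0.0025°, of the stored one.
North–south distance: 0.0025° × 111000 m/° = 277.5 m.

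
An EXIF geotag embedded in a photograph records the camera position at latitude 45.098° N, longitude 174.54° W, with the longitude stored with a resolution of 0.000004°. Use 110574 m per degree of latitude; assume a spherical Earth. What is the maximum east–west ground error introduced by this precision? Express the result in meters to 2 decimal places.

0.16 meters

With a 0.000004° grid the true value lies within half a step, ±0.000004°/2 = ±2e-06°, of the stored one.
At latitude 45.098° a degree of longitude spans 110574 m × cos 45.098° = 110574 × 0.7059 ≈ 78053.8 m.
East–west error: 2e-06° × 78053.8 m/° ≈ 0.156108 m.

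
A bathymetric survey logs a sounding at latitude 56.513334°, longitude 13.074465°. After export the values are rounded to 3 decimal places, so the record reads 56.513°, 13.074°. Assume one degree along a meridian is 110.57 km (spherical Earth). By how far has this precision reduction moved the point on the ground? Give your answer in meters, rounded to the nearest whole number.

47 meters

The latitude changed by +0.000334° and the longitude by +0.000465°.
N–S: 0.000334° × 110570 m/° = 36.9304 m.
East–west at this latitude: 0.000465° × 110570 × cos 56.513° ≈ 0.000465 × 61006.8 = 28.3681 m.
Hypotenuse of the two orthogonal shifts: √(36.9304² + 28.3681²) = 46.5683 m.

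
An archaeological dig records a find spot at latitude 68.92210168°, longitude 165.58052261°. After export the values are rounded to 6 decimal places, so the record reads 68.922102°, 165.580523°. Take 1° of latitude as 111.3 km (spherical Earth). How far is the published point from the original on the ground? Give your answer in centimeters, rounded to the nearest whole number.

Δlat = 68.92210168 − 68.922102 = -0.00000032°; Δlon = 165.58052261 − 165.580523 = -0.00000039°.
N–S: -0.00000032° × 111300 m/° = -0.035616 m.
E–W at 68.9221°: -0.00000039° × 111300 × cos 68.9221° = -0.00000039 × 111300 × 0.3596 ≈ -0.0156108 m.
Combined displacement = (0.035616² + 0.0156108²)^½ ≈ 0.038887 m.
That is 0.038887 m = 3.8887 cm.

4 centimeters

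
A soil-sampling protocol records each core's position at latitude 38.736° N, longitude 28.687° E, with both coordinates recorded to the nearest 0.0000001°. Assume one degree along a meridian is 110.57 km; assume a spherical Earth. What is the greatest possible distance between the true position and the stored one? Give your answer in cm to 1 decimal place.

Rounding to 7 decimal places leaves each coordinate within ±5e-08° of the true value.
Latitude error → 5e-08 × 110570 = 0.0055285 m along the meridian.
East–west component at 38.736°: 5e-08° × 110570 × cos 38.736° ≈ 5e-08 × 86248.7 ≈ 0.00431244 m.
The two errors are perpendicular, so the maximum displacement is √(0.0055285² + 0.00431244²) ≈ 0.00701152 m.
That is 0.00701152 m = 0.70115 cm.

0.7 cm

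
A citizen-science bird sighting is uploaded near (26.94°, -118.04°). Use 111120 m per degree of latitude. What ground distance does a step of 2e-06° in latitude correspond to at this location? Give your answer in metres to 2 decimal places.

0.22 metres

Along a meridian 2e-06° is 2e-06 × 111120 = 0.22224 m.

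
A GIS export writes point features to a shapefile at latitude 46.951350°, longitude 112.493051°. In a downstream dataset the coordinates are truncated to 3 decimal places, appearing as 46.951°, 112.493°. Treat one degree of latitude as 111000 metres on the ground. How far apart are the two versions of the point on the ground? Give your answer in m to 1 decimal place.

Δlat = 46.951350 − 46.951 = +0.000350°; Δlon = 112.493051 − 112.493 = +0.000051°.
North–south shift: 0.000350 × 111000 = 38.85 m.
E–W at 46.951°: 0.000051° × 111000 × cos 46.951° = 0.000051 × 111000 × 0.6826 ≈ 3.86433 m.
Hypotenuse of the two orthogonal shifts: √(38.85² + 3.86433²) = 39.0417 m.

39.0 m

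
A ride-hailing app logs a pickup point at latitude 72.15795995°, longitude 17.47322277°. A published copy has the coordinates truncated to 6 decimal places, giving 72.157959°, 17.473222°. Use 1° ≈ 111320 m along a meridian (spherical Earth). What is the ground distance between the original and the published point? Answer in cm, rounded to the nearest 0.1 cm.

10.9 cm

The latitude changed by +0.00000095° and the longitude by +0.00000077°.
North–south shift: 0.00000095 × 111320 = 0.105754 m.
E–W at 72.158°: 0.00000077° × 111320 × cos 72.158° = 0.00000077 × 111320 × 0.3064 ≈ 0.026263 m.
Hypotenuse of the two orthogonal shifts: √(0.105754² + 0.026263²) = 0.108966 m.
That is 0.108966 m = 10.897 cm.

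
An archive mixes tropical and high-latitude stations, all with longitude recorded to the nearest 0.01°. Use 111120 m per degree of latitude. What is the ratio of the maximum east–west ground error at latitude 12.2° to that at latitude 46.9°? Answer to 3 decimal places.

Rounding to 2 decimal places leaves the longitude within ±0.005° of the true value.
Error at 12.2° = 0.005° × 111120 × cos 12.2° ≈ 555.6 × 0.9774 = 543.05 m.
At 46.9°: 0.005° × 111120 × cos 46.9° = 0.005 × 111120 × 0.6833 ≈ 379.63 m.
Ratio: 543.05 / 379.63 = cos 12.2° / cos 46.9° ≈ 1.4305.

1.430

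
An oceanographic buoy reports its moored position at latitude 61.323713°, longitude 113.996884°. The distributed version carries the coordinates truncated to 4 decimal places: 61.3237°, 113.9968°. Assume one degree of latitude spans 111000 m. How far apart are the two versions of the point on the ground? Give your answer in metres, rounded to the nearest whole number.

5 metres

Δlat = 61.323713 − 61.3237 = +0.000013°; Δlon = 113.996884 − 113.9968 = +0.000084°.
North–south shift: 0.000013 × 111000 = 1.443 m.
East–west at this latitude: 0.000084° × 111000 × cos 61.3237° ≈ 0.000084 × 53264.5 = 4.47422 m.
Combined displacement = (1.443² + 4.47422²)^½ ≈ 4.70116 m.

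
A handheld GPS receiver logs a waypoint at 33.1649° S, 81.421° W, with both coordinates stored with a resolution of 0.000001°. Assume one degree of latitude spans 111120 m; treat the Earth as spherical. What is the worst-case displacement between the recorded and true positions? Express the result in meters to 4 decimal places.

With a 0.000001° grid the true value lies within half a step, ±0.000001°/2 = ±5e-07°, of the stored one.
Latitude error → 5e-07 × 111120 = 0.05556 m along the meridian.
East–west component at 33.1649°: 5e-07° × 111120 × cos 33.1649° ≈ 5e-07 × 93018.5 ≈ 0.0465093 m.
Combining orthogonally: (0.05556² + 0.0465093²)^½ ≈ 0.0724571 m.

0.0725 meters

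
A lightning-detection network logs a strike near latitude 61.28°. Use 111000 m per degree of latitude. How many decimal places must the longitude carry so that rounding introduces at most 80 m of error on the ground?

3 decimal places

At 61.28° one degree of longitude covers 111000 × cos 61.28° ≈ 111000 × 0.4805 ≈ 53338.8 m.
Rounding to N decimal places gives at most 0.5 × 10⁻ᴺ degrees of error, i.e. 0.5 × 10⁻ᴺ × 53338.8 m.
Need 0.5 × 53338.8 × 10⁻ᴺ ≤ 80 → 10⁻ᴺ ≤ 3.000e-03, so N ≥ 2.52.
At 2 places the error can reach 267 m, but 3 places keeps it to 26.7 m.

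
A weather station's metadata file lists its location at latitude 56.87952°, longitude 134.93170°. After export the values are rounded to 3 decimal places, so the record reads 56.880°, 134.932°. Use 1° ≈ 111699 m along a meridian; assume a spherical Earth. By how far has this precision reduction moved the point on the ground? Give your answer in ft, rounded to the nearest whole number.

Δlat = 56.87952 − 56.880 = -0.00048°; Δlon = 134.93170 − 134.932 = -0.00030°.
N–S: -0.00048° × 111699 m/° = -53.6155 m.
East–west at this latitude: -0.00030° × 111699 × cos 56.88° ≈ -0.00030 × 61031.7 = -18.3095 m.
Distance: √(53.6155² + 18.3095²) ≈ 56.6556 m.
In feet: 56.6556 m ÷ 0.3048 ≈ 185.88 ft.

186 ft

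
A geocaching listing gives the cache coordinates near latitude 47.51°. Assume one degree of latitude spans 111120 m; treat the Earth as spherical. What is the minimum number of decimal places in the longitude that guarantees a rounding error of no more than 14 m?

4

At 47.51° one degree of longitude covers 111120 × cos 47.51° ≈ 111120 × 0.6755 ≈ 75057.3 m.
N decimal places → at most half a unit in the last place, 0.5 × 10⁻ᴺ° = 75057.3/2 × 10⁻ᴺ m.
Need 0.5 × 75057.3 × 10⁻ᴺ ≤ 14 → 10⁻ᴺ ≤ 3.730e-04, so N ≥ 3.43.
N = 3 would give 37.5 m (too coarse); N = 4 gives 3.75 m ≤ 14 m.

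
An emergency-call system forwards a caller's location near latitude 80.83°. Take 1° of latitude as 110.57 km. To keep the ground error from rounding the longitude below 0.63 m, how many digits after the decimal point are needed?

At 80.83° one degree of longitude covers 110570 × cos 80.83° ≈ 110570 × 0.1594 ≈ 17620.9 m.
Rounding to N decimal places gives at most 0.5 × 10⁻ᴺ degrees of error, i.e. 0.5 × 10⁻ᴺ × 17620.9 m.
Need 0.5 × 17620.9 × 10⁻ᴺ ≤ 0.63 → 10⁻ᴺ ≤ 7.151e-05, so N ≥ 4.15.
N = 4 would give 0.881 m (too coarse); N = 5 gives 0.0881 m ≤ 0.63 m.

5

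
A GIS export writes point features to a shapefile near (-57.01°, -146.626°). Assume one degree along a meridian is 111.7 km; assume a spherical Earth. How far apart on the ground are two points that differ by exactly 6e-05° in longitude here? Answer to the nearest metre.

4 metres

6e-05° of longitude at 57.01° is 6e-05 × 111700 × cos 57.01° ≈ 6e-05 × 60819.8 = 3.64919 m.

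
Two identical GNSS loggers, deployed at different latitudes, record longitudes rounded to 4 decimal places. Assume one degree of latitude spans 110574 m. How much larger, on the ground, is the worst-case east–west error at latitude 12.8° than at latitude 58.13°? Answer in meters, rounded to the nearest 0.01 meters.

Rounding to 4 decimal places leaves the longitude within ±5e-05° of the true value.
At 12.8°: 5e-05° × 110574 × cos 12.8° = 5e-05 × 110574 × 0.9751 ≈ 5.3913 m.
Error at 58.13° = 5e-05° × 110574 × cos 58.13° ≈ 5.5287 × 0.5280 = 2.9191 m.
Difference: 5.3913 − 2.9191 = 2.4722 m.

2.47 meters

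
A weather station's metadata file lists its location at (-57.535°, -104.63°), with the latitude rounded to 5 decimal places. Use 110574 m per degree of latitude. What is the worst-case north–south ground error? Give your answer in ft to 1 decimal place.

1.8 ft

Rounding to 5 decimal places leaves the latitude within ±5e-06° of the true value.
So the N–S error is at most 5e-06 × 110574 = 0.55287 m.
In feet: 0.55287 m ÷ 0.3048 ≈ 1.8139 ft.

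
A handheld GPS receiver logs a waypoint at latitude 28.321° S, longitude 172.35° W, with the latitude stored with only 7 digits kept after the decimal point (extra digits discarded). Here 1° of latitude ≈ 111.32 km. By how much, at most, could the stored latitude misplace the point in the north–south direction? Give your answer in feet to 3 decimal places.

0.037 feet

Truncating at 7 decimal places can drop up to a full unit in the last place, so the latitude may be off by as much as 1e-07°.
North–south distance: 1e-07° × 111320 m/° = 0.011132 m.
Converting: 0.011132 m × 3.2808 ft/m ≈ 0.036522 ft.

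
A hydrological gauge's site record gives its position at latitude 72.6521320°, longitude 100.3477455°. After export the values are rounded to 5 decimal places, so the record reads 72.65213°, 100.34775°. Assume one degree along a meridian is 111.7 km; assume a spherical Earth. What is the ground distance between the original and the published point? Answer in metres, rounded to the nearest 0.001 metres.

0.269 metres

Δlat = 72.6521320 − 72.65213 = +0.0000020°; Δlon = 100.3477455 − 100.34775 = -0.0000045°.
North–south shift: 0.0000020 × 111700 = 0.2234 m.
E–W at 72.6521°: -0.0000045° × 111700 × cos 72.6521° = -0.0000045 × 111700 × 0.2982 ≈ -0.149876 m.
Hypotenuse of the two orthogonal shifts: √(0.2234² + 0.149876²) = 0.269018 m.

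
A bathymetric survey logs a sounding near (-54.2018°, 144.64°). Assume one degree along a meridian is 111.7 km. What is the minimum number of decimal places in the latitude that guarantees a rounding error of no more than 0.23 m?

6

One degree of latitude covers 111700 m.
N decimal places → at most half a unit in the last place, 0.5 × 10⁻ᴺ° = 111700/2 × 10⁻ᴺ m.
Setting 55850 × 10⁻ᴺ ≤ 0.23 gives 10ᴺ ≥ 2.428e+05, i.e. N ≥ 5.39.
So 6 decimal places suffice (0.0558 m); 5 would allow up to 0.558 m.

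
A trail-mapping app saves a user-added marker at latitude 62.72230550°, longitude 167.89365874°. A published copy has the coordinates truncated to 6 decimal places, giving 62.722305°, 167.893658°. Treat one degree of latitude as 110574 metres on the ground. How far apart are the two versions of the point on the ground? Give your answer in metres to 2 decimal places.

0.07 metres

Δlat = 62.72230550 − 62.722305 = +0.00000050°; Δlon = 167.89365874 − 167.893658 = +0.00000074°.
North–south shift: 0.00000050 × 110574 = 0.055287 m.
East–west at this latitude: 0.00000074° × 110574 × cos 62.7223° ≈ 0.00000074 × 50676.5 = 0.0375006 m.
Hypotenuse of the two orthogonal shifts: √(0.055287² + 0.0375006²) = 0.0668053 m.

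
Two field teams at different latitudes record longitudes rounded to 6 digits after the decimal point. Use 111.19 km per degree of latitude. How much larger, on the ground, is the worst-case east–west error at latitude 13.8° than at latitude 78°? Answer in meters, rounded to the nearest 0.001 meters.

Rounding to 6 decimal places leaves the longitude within ±5e-07° of the true value.
At 13.8°: 5e-07° × 111190 × cos 13.8° = 5e-07 × 111190 × 0.9711 ≈ 0.05399 m.
At 78°: 5e-07° × 111190 × cos 78° = 5e-07 × 111190 × 0.2079 ≈ 0.011559 m.
So the lower-latitude error exceeds the higher by 0.05399 − 0.011559 = 0.042431 m.

0.042 meters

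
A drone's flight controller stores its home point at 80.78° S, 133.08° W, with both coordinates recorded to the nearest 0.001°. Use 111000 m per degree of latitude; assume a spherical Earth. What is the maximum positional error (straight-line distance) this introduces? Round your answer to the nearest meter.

56 meters

Rounding to 3 decimal places leaves each coordinate within ±0.0005° of the true value.
Latitude error → 0.0005 × 111000 = 55.5 m along the meridian.
East–west component at 80.78°: 0.0005° × 111000 × cos 80.78° ≈ 0.0005 × 17785.1 ≈ 8.89253 m.
Worst case both components are at the extreme and orthogonal: √(55.5² + 8.89253²) ≈ 56.2079 m.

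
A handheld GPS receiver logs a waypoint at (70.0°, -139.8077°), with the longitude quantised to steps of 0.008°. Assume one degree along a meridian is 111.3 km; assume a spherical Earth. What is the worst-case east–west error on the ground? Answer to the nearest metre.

152 metres

With a 0.008° grid the true value lies within half a step, ±0.008°/2 = ±0.004°, of the stored one.
Parallels shrink by cos φ, so at 70° a degree of longitude is 111300 × 0.3420 ≈ 38066.8 m.
So at most 0.004° × 38066.8 ≈ 152.267 m east–west.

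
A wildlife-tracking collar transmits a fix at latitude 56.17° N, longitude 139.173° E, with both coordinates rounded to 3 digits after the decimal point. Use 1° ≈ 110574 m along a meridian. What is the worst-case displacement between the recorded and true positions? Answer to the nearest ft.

208 ft

Rounding to 3 decimal places leaves each coordinate within ±0.0005° of the true value.
Latitude error → 0.0005 × 110574 = 55.287 m along the meridian.
Longitude error → 0.0005 × 110574 × cos 56.17° = 0.0005 × 110574 × 0.5567 ≈ 30.78 m.
Worst case both components are at the extreme and orthogonal: √(55.287² + 30.78²) ≈ 63.2776 m.
Converting: 63.2776 m × 3.2808 ft/m ≈ 207.6 ft.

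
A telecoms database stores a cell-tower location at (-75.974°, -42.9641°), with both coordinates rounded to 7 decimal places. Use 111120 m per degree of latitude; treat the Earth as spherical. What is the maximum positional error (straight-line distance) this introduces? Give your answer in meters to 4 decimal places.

Rounding to 7 decimal places leaves each coordinate within ±5e-08° of the true value.
North–south component: 5e-08° × 111120 = 0.005556 m.
Longitude error → 5e-08 × 111120 × cos 75.974° = 5e-08 × 111120 × 0.2424 ≈ 0.00134656 m.
The two errors are perpendicular, so the maximum displacement is √(0.005556² + 0.00134656²) ≈ 0.00571685 m.

0.0057 meters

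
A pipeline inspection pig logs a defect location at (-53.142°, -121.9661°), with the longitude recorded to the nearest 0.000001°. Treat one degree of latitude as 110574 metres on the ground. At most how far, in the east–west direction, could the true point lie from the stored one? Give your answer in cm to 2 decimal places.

Rounding to 6 decimal places leaves the longitude within ±5e-07° of the true value.
Parallels shrink by cos φ, so at 53.142° a degree of longitude is 110574 × 0.5998 ≈ 66326 m.
Maximum E–W displacement: 5e-07 × 66326 = 0.033163 m.
That is 0.033163 m = 3.3163 cm.

3.32 cm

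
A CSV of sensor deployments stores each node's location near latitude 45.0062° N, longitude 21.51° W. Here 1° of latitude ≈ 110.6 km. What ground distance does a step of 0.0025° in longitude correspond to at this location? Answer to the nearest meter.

195 meters

At 45.0062° a degree of longitude is 110600 × cos 45.0062° ≈ 78197.5 m, so 0.0025° corresponds to 195.494 m.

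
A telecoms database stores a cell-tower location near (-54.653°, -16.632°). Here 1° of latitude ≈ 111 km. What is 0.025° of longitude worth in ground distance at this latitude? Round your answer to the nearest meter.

One degree of longitude here spans 111000 × cos 54.653° = 111000 × 0.5785 ≈ 64216.5 m; 0.025° of that is 1605.41 m.

1605 meters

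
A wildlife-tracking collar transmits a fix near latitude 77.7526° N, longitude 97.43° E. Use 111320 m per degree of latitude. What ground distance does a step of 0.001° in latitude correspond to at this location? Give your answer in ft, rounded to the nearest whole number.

365 ft

0.001° × 111320 m/° = 111.32 m.
Converting: 111.32 m × 3.2808 ft/m ≈ 365.22 ft.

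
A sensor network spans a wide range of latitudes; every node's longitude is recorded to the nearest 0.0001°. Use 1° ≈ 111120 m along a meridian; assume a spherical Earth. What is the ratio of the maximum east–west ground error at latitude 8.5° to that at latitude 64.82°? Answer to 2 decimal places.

2.32

Rounding to 4 decimal places leaves the longitude within ±5e-05° of the true value.
At 8.5°: 5e-05° × 111120 × cos 8.5° = 5e-05 × 111120 × 0.9890 ≈ 5.495 m.
Error at 64.82° = 5e-05° × 111120 × cos 64.82° ≈ 5.556 × 0.4255 = 2.3639 m.
The ratio reduces to cos 8.5° / cos 64.82° = 0.9890/0.4255 ≈ 2.3246.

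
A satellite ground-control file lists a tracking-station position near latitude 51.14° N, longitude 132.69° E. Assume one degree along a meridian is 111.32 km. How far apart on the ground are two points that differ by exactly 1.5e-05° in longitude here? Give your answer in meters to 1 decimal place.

At 51.14° a degree of longitude is 111320 × cos 51.14° ≈ 69844.3 m, so 1.5e-05° corresponds to 1.04767 m.

1.0 meters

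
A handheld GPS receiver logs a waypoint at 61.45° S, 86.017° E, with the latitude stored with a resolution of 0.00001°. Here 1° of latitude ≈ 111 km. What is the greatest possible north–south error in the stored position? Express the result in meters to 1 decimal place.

With a 0.00001° grid the true value lies within half a step, ±0.00001°/2 = ±5e-06°, of the stored one.
So the N–S error is at most 5e-06 × 111000 = 0.555 m.

0.6 meters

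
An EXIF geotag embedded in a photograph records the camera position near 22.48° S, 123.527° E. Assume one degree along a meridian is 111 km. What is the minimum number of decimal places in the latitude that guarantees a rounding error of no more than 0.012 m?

One degree of latitude covers 111000 m.
N decimal places → at most half a unit in the last place, 0.5 × 10⁻ᴺ° = 111000/2 × 10⁻ᴺ m.
Setting 55500 × 10⁻ᴺ ≤ 0.012 gives 10ᴺ ≥ 4.625e+06, i.e. N ≥ 6.67.
So 7 decimal places suffice (0.00555 m); 6 would allow up to 0.0555 m.

7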